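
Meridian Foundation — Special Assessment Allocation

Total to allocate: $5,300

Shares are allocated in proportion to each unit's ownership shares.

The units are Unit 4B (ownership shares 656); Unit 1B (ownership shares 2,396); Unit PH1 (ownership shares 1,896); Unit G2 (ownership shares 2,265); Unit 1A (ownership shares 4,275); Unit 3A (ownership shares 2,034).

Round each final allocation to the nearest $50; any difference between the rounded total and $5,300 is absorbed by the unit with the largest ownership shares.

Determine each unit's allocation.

Unit 4B: $250 · Unit 1B: $950 · Unit PH1: $750 · Unit G2: $900 · Unit 1A: $1,650 · Unit 3A: $800

Combined ownership shares = 13,522.
Pro-rata amounts: Unit 4B 656/13,522 × $5,300 = 257.12; Unit 1B 2,396/13,522 × $5,300 = 939.12; Unit PH1 1,896/13,522 × $5,300 = 743.14; Unit G2 2,265/13,522 × $5,300 = 887.78; Unit 1A 4,275/13,522 × $5,300 = 1,675.60; Unit 3A 2,034/13,522 × $5,300 = 797.23.
At nearest $50: Unit 4B $250; Unit 1B $950; Unit PH1 $750; Unit G2 $900; Unit 1A $1,700; Unit 3A $800. Sum = $5,350.
Difference $5,300 − $5,350 = −$50 applied to largest ownership shares (Unit 1A): Unit 1A becomes $1,650.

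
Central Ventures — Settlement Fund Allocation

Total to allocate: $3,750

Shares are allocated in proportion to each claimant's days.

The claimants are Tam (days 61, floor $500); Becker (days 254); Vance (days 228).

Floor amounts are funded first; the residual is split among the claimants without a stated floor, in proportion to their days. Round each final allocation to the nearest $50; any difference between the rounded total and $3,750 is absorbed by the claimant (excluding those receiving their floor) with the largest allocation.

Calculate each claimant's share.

Guaranteed amounts: Tam $500. Remaining pool $3,250.
Remaining pool split over remaining days 482: Becker 1,712.66 → $1,700; Vance 1,537.34 → $1,550.

Tam: $500 | Becker: $1,700 | Vance: $1,550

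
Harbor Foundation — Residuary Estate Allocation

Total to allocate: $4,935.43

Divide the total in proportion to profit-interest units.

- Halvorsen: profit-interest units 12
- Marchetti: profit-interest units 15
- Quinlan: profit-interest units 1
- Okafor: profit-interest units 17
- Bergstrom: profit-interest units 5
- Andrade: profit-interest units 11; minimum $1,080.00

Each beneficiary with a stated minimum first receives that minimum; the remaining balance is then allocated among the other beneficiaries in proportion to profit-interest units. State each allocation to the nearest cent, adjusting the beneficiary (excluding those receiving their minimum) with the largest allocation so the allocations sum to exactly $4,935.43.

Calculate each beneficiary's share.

Fund the minimums — Andrade $1,080.00. Balance $3,855.43.
Balance split over remaining profit-interest units 50: Halvorsen 925.3032 → $925.30; Marchetti 1,156.6290 → $1,156.63; Quinlan 77.1086 → $77.11; Okafor 1,310.8462 → $1,310.85; Bergstrom 385.5430 → $385.54.

Halvorsen: $925.30 · Marchetti: $1,156.63 · Quinlan: $77.11 · Okafor: $1,310.85 · Bergstrom: $385.54 · Andrade: $1,080.00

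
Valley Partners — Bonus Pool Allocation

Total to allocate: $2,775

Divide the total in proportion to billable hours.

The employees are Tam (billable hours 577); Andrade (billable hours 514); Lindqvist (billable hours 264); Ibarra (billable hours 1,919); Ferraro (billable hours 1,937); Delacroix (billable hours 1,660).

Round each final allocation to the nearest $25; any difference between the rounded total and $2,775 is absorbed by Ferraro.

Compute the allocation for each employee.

Total billable hours = 6,871.
Proportional shares: Tam 577/6,871 × $2,775 = 233.03; Andrade 514/6,871 × $2,775 = 207.59; Lindqvist 264/6,871 × $2,775 = 106.62; Ibarra 1,919/6,871 × $2,775 = 775.03; Ferraro 1,937/6,871 × $2,775 = 782.30; Delacroix 1,660/6,871 × $2,775 = 670.43.
After rounding ($25): Tam $225; Andrade $200; Lindqvist $100; Ibarra $775; Ferraro $775; Delacroix $675. Sum = $2,750.
Difference $2,775 − $2,750 = +$25 applied to Ferraro: Ferraro becomes $800.

Tam: $225 | Andrade: $200 | Lindqvist: $100 | Ibarra: $775 | Ferraro: $800 | Delacroix: $675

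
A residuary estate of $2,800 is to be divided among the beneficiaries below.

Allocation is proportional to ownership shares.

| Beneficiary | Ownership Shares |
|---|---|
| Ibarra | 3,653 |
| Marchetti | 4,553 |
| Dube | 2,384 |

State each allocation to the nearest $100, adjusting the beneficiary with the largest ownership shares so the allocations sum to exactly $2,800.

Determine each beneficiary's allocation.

Total ownership shares = 3,653 + 4,553 + 2,384 = 10,590.
Proportional shares: Ibarra 965.85; Marchetti 1,203.81; Dube 630.33.
Rounded to nearest $100: Ibarra $1,000; Marchetti $1,200; Dube $600. Sum = $2,800.
Sum already equals the total — no adjustment.

Ibarra: $1,000; Marchetti: $1,200; Dube: $600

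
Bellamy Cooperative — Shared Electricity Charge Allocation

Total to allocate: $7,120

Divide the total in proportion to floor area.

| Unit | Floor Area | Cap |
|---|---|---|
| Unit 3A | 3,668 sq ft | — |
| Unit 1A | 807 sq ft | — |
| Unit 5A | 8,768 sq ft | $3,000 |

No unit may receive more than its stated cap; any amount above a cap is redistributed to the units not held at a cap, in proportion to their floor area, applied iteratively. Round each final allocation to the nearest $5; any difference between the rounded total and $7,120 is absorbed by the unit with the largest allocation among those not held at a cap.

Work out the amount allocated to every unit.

Sum of floor area: 13,243.
Pro-rata shares before constraints: Unit 3A 1,972.07; Unit 1A 433.88; Unit 5A 4,714.05.
Cap binds for Unit 5A ($3,000); remaining pool $4,120 reallocated over remaining floor area 4,475.
Redistributed shares: Unit 3A 3,377.02 → $3,375; Unit 1A 742.98 → $745.

Unit 3A: $3,375; Unit 1A: $745; Unit 5A: $3,000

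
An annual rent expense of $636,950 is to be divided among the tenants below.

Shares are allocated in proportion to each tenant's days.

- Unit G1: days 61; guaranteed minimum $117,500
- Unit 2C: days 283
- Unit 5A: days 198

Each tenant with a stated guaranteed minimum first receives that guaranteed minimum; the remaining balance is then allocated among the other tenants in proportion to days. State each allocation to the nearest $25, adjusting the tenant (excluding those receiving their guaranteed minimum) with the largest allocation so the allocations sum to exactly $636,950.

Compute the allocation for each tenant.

Unit G1: $117,500 | Unit 2C: $305,625 | Unit 5A: $213,825

Minimums first: Unit G1 $117,500. Residual $519,450.
Residual split over remaining days 481: Unit 2C 305,622.35 → $305,625; Unit 5A 213,827.65 → $213,825.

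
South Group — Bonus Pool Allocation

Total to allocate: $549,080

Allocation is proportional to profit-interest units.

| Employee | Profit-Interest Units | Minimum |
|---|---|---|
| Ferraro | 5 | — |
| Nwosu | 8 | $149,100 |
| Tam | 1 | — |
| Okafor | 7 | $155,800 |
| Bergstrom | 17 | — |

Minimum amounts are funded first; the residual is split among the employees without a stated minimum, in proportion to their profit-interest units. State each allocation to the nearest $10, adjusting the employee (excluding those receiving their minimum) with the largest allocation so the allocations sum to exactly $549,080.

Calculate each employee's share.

Guaranteed amounts: Nwosu $149,100; Okafor $155,800. Remaining pool $244,180.
Remaining pool split over remaining profit-interest units 23: Ferraro 53,082.61 → $53,080; Tam 10,616.52 → $10,620; Bergstrom 180,480.87 → $180,480.

Ferraro: $53,080; Nwosu: $149,100; Tam: $10,620; Okafor: $155,800; Bergstrom: $180,480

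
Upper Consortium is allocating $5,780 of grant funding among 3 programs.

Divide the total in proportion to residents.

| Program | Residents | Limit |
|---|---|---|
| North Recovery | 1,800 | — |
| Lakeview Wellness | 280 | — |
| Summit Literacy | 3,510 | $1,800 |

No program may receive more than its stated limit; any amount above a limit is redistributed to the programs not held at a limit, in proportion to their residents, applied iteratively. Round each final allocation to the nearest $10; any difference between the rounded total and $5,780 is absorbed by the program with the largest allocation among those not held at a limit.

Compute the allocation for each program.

Combined residents = 5,590.
Pro-rata shares before constraints: North Recovery 1,861.18; Lakeview Wellness 289.52; Summit Literacy 3,629.30.
Held at cap: Summit Literacy ($1,800); balance $3,980 reallocated over remaining residents 2,080.
Remaining shares: North Recovery 3,444.23 → $3,440; Lakeview Wellness 535.77 → $540.

North Recovery: $3,440 | Lakeview Wellness: $540 | Summit Literacy: $1,800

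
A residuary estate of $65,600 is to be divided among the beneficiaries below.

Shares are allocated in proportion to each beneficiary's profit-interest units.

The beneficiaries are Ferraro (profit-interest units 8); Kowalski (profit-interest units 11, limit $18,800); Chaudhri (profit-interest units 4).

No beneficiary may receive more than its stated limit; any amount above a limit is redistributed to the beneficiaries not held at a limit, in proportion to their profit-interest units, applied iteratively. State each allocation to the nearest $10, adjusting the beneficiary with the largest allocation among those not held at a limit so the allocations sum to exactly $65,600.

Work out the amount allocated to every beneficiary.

Ferraro: $31,200 · Kowalski: $18,800 · Chaudhri: $15,600

Combined profit-interest units = 23.
Unconstrained shares: Ferraro 22,817.39; Kowalski 31,373.91; Chaudhri 11,408.70.
Held at cap: Kowalski ($18,800); remaining pool $46,800 reallocated over remaining profit-interest units 12.
Remaining shares: Ferraro 31,200.00 → $31,200; Chaudhri 15,600.00 → $15,600.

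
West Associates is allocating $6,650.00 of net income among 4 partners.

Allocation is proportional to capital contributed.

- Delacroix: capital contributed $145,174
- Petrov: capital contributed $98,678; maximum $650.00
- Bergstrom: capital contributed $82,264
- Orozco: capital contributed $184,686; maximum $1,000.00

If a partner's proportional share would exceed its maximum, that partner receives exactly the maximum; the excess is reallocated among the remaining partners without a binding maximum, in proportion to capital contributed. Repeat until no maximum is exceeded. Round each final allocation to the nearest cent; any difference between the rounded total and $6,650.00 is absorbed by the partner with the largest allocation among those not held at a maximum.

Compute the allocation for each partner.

Combined capital contributed = 510,802.
Unconstrained shares: Delacroix 1,889.9830; Petrov 1,284.6635; Bergstrom 1,070.9739; Orozco 2,404.3796.
Held at cap: Petrov ($650.00), Orozco ($1,000.00); residual $5,000.00 reallocated over remaining capital contributed 227,438.
Remaining shares: Delacroix 3,191.5071 → $3,191.51; Bergstrom 1,808.4929 → $1,808.49.

Delacroix: $3,191.51 · Petrov: $650.00 · Bergstrom: $1,808.49 · Orozco: $1,000.00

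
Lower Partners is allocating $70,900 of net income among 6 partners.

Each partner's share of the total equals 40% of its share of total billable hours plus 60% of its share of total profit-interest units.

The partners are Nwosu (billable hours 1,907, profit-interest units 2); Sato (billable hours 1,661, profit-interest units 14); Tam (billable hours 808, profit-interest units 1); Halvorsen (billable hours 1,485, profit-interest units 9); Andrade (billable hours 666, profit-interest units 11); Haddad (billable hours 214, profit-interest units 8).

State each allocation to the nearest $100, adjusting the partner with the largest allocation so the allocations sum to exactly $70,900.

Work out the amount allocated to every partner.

Nwosu: $9,900 | Sato: $20,200 | Tam: $4,300 | Halvorsen: $14,800 | Andrade: $13,200 | Haddad: $8,500

Billable hours total 6,741; profit-interest units total 45.
Composite weights (40% billable hours + 60% profit-interest units): Nwosu 0.1398; Sato 0.2852; Tam 0.0613; Halvorsen 0.2081; Andrade 0.1862; Haddad 0.1194.
Unrounded shares: Nwosu 9,913.59; Sato 20,222.64; Tam 4,344.66; Halvorsen 14,755.53; Andrade 13,200.59; Haddad 8,462.98.
After rounding ($100): Nwosu $9,900; Sato $20,200; Tam $4,300; Halvorsen $14,800; Andrade $13,200; Haddad $8,500. Sum = $70,900.
No rounding difference to absorb.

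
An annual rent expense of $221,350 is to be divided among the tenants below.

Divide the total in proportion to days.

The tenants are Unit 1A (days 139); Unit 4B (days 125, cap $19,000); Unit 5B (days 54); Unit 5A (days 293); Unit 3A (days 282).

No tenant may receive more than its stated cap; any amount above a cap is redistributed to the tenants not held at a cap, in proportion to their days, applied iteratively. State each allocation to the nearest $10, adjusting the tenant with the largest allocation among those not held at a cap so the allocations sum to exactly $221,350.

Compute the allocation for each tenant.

Unit 1A: $36,620 | Unit 4B: $19,000 | Unit 5B: $14,230 | Unit 5A: $77,200 | Unit 3A: $74,300

Combined days = 893.
Proportional shares (ignoring caps): Unit 1A 34,454.26; Unit 4B 30,984.04; Unit 5B 13,385.11; Unit 5A 72,626.60; Unit 3A 69,900.00.
Cap binds for Unit 4B ($19,000); residual $202,350 reallocated over remaining days 768.
Redistributed shares: Unit 1A 36,623.24 → $36,620; Unit 5B 14,227.73 → $14,230; Unit 5A 77,198.63 → $77,200; Unit 3A 74,300.39 → $74,300.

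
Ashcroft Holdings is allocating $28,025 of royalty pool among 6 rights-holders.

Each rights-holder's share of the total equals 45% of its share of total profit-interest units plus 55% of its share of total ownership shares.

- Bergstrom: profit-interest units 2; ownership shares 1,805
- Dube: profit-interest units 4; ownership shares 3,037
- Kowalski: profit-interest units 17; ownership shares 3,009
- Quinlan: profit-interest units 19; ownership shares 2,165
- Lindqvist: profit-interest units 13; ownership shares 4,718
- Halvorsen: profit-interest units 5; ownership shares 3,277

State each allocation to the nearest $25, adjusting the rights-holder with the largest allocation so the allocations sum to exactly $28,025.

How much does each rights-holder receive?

Bergstrom: $1,975 · Dube: $3,450 · Kowalski: $6,150 · Quinlan: $5,850 · Lindqvist: $6,750 · Halvorsen: $3,850

Profit-interest units total 60; ownership shares total 18,011.
Combined weights (45% profit-interest units + 55% ownership shares): Bergstrom 0.0701; Dube 0.1227; Kowalski 0.2194; Quinlan 0.2086; Lindqvist 0.2416; Halvorsen 0.1376.
Pro-rata amounts: Bergstrom 1,965.09; Dube 3,439.80; Kowalski 6,148.28; Quinlan 5,846.36; Lindqvist 6,770.09; Halvorsen 3,855.38.
At nearest $25: Bergstrom $1,975; Dube $3,450; Kowalski $6,150; Quinlan $5,850; Lindqvist $6,775; Halvorsen $3,850. Sum = $28,050.
Difference $28,025 − $28,050 = −$25 applied to largest allocation (Lindqvist): Lindqvist becomes $6,750.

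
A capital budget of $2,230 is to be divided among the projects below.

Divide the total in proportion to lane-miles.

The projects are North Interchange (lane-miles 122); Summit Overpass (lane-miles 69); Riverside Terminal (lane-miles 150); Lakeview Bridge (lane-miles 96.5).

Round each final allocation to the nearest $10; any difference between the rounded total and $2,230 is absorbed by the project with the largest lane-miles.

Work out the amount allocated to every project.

North Interchange: $620; Summit Overpass: $350; Riverside Terminal: $770; Lakeview Bridge: $490

Sum of lane-miles: 437.5.
Unrounded shares: North Interchange 122/437.5 × $2,230 = 621.85; Summit Overpass 69/437.5 × $2,230 = 351.70; Riverside Terminal 150/437.5 × $2,230 = 764.57; Lakeview Bridge 96.5/437.5 × $2,230 = 491.87.
Rounded to nearest $10: North Interchange $620; Summit Overpass $350; Riverside Terminal $760; Lakeview Bridge $490. Sum = $2,220.
Difference $2,230 − $2,220 = +$10 applied to largest lane-miles (Riverside Terminal): Riverside Terminal becomes $770.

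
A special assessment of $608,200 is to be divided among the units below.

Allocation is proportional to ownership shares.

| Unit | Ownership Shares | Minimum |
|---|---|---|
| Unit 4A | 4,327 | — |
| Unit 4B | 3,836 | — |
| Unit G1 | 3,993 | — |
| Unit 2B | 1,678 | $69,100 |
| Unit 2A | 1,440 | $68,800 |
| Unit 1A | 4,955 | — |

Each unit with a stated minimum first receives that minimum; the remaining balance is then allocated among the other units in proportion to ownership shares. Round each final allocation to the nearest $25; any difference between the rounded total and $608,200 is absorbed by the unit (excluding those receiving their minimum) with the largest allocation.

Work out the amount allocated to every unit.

Unit 4A: $118,925 · Unit 4B: $105,425 · Unit G1: $109,750 · Unit 2B: $69,100 · Unit 2A: $68,800 · Unit 1A: $136,200

Minimums first: Unit 2B $69,100; Unit 2A $68,800. Residual $470,300.
Residual split over remaining ownership shares 17,111: Unit 4A 118,928.65 → $118,925; Unit 4B 105,433.39 → $105,425; Unit G1 109,748.58 → $109,750; Unit 1A 136,189.38 → $136,200.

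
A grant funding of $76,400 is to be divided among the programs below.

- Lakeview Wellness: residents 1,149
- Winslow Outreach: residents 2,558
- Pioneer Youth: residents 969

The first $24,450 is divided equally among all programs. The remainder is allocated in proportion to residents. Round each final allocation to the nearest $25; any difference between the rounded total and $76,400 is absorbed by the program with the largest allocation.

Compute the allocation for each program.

Lakeview Wellness: $20,925 | Winslow Outreach: $36,550 | Pioneer Youth: $18,925

First tranche $24,450 split equally: $8,150 each.
Remainder $51,950 by residents (total 4,676): Lakeview Wellness 12,765.30 → $12,775; Winslow Outreach 28,419.18 → $28,425; Pioneer Youth 10,765.52 → $10,775.
Rounding difference −$25 on remainder applied to Winslow Outreach.
Totals: Lakeview Wellness $8,150 + $12,775 = $20,925; Winslow Outreach $8,150 + $28,400 = $36,550; Pioneer Youth $8,150 + $10,775 = $18,925.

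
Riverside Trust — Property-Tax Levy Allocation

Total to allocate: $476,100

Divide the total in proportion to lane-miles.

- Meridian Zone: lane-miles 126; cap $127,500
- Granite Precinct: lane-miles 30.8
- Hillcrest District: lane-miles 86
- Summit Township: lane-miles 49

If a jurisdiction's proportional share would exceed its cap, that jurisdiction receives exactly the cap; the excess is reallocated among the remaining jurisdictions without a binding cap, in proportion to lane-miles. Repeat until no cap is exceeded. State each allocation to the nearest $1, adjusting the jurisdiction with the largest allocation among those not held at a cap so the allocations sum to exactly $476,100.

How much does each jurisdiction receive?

Lane-miles total: 291.8.
Pro-rata shares before constraints: Meridian Zone 205,581.22; Granite Precinct 50,253.19; Hillcrest District 140,317.34; Summit Township 79,948.25.
Held at cap: Meridian Zone ($127,500); residual $348,600 reallocated over remaining lane-miles 165.8.
Remaining shares: Granite Precinct 64,758.02 → $64,758; Hillcrest District 180,817.85 → $180,818; Summit Township 103,024.13 → $103,024.

Meridian Zone: $127,500; Granite Precinct: $64,758; Hillcrest District: $180,818; Summit Township: $103,024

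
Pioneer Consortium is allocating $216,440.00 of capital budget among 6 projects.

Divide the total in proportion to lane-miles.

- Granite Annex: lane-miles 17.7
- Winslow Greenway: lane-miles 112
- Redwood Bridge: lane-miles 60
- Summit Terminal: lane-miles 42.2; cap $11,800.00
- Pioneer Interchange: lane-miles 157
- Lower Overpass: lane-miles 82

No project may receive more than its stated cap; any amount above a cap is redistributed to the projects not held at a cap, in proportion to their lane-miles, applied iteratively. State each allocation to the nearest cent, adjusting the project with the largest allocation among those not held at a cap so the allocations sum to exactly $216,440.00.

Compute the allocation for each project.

Lane-miles total: 470.9.
Pro-rata shares before constraints: Granite Annex 8,135.4598; Winslow Greenway 51,478.6154; Redwood Bridge 27,577.8297; Summit Terminal 19,396.4069; Pioneer Interchange 72,161.9877; Lower Overpass 37,689.7006.
Held at cap: Summit Terminal ($11,800.00); balance $204,640.00 reallocated over remaining lane-miles 428.7.
Shares after redistribution: Granite Annex 8,449.0973 → $8,449.10; Winslow Greenway 53,463.2144 → $53,463.21; Redwood Bridge 28,641.0077 → $28,641.01; Pioneer Interchange 74,943.9701 → $74,943.97; Lower Overpass 39,142.7105 → $39,142.71.

Granite Annex: $8,449.10 · Winslow Greenway: $53,463.21 · Redwood Bridge: $28,641.01 · Summit Terminal: $11,800.00 · Pioneer Interchange: $74,943.97 · Lower Overpass: $39,142.71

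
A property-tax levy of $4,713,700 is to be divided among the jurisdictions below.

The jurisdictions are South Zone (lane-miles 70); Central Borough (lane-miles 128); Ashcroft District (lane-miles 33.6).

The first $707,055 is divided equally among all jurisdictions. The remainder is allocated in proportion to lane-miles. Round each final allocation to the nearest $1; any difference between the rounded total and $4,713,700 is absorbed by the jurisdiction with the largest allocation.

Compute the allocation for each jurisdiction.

South Zone: $1,446,674; Central Borough: $2,450,066; Ashcroft District: $816,960

$707,055 shared equally gives $235,685 per jurisdiction.
Remainder $4,006,645 by lane-miles (total 231.6): South Zone 1,210,989.42 → $1,210,989; Central Borough 2,214,380.66 → $2,214,381; Ashcroft District 581,274.92 → $581,275.
Totals: South Zone $235,685 + $1,210,989 = $1,446,674; Central Borough $235,685 + $2,214,381 = $2,450,066; Ashcroft District $235,685 + $581,275 = $816,960.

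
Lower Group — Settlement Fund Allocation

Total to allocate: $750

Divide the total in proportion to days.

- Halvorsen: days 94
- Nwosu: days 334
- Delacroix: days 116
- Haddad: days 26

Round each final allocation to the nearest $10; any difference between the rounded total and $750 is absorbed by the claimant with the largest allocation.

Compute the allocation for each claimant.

Total days = 570.
Unrounded shares: Halvorsen 94/570 × $750 = 123.68; Nwosu 334/570 × $750 = 439.47; Delacroix 116/570 × $750 = 152.63; Haddad 26/570 × $750 = 34.21.
Rounded to nearest $10: Halvorsen $120; Nwosu $440; Delacroix $150; Haddad $30. Sum = $740.
Difference $750 − $740 = +$10 applied to largest allocation (Nwosu): Nwosu becomes $450.

Halvorsen: $120; Nwosu: $450; Delacroix: $150; Haddad: $30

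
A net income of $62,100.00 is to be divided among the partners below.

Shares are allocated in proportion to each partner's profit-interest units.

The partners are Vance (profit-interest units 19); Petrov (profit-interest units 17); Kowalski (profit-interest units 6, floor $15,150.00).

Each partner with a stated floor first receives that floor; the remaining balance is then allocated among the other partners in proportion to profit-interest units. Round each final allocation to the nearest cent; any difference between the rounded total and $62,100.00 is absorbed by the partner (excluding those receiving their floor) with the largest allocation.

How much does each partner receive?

Guaranteed amounts: Kowalski $15,150.00. Remaining pool $46,950.00.
Remaining pool split over remaining profit-interest units 36: Vance 24,779.1667 → $24,779.17; Petrov 22,170.8333 → $22,170.83.

Vance: $24,779.17; Petrov: $22,170.83; Kowalski: $15,150.00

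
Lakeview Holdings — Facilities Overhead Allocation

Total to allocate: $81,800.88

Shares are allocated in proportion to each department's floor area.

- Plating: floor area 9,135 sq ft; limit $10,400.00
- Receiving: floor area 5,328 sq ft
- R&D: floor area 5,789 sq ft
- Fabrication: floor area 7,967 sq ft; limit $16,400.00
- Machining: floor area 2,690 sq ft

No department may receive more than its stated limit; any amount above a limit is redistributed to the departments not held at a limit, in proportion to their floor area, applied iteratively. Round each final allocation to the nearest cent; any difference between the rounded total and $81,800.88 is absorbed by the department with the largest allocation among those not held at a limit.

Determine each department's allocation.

Total floor area = 30,909.
Unconstrained shares: Plating 24,175.8400; Receiving 14,100.5885; R&D 15,320.6281; Fabrication 21,084.7200; Machining 7,119.1034.
Held at cap: Plating ($10,400.00), Fabrication ($16,400.00); balance $55,000.88 reallocated over remaining floor area 13,807.
Redistributed shares: Receiving 21,224.3564 → $21,224.36; R&D 23,060.7731 → $23,060.77; Machining 10,715.7505 → $10,715.75.

Plating: $10,400.00 · Receiving: $21,224.36 · R&D: $23,060.77 · Fabrication: $16,400.00 · Machining: $10,715.75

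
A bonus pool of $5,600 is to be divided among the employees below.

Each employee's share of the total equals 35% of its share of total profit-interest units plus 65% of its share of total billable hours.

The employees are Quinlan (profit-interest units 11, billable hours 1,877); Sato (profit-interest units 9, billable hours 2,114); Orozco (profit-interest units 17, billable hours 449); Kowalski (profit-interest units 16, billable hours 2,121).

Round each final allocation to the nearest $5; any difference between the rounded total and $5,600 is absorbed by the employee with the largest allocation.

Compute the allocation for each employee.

Quinlan: $1,450; Sato: $1,505; Orozco: $880; Kowalski: $1,765

Profit-interest units total 53; billable hours total 6,561.
Combined weights (35% profit-interest units + 65% billable hours): Quinlan 0.2586; Sato 0.2689; Orozco 0.1567; Kowalski 0.3158.
Pro-rata amounts: Quinlan 1,448.14; Sato 1,505.66; Orozco 877.78; Kowalski 1,768.42.
After rounding ($5): Quinlan $1,450; Sato $1,505; Orozco $880; Kowalski $1,770. Sum = $5,605.
Difference $5,600 − $5,605 = −$5 applied to largest allocation (Kowalski): Kowalski becomes $1,765.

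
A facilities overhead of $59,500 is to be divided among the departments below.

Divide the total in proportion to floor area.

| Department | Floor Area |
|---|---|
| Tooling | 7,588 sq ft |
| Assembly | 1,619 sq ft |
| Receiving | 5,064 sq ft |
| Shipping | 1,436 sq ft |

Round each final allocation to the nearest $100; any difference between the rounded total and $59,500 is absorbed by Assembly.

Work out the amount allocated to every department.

Tooling: $28,700; Assembly: $6,200; Receiving: $19,200; Shipping: $5,400

Sum of floor area: 15,707.
Unrounded shares: Tooling 7,588/15,707 × $59,500 = 28,744.25; Assembly 1,619/15,707 × $59,500 = 6,132.97; Receiving 5,064/15,707 × $59,500 = 19,183.04; Shipping 1,436/15,707 × $59,500 = 5,439.74.
After rounding ($100): Tooling $28,700; Assembly $6,100; Receiving $19,200; Shipping $5,400. Sum = $59,400.
Difference $59,500 − $59,400 = +$100 applied to Assembly: Assembly becomes $6,200.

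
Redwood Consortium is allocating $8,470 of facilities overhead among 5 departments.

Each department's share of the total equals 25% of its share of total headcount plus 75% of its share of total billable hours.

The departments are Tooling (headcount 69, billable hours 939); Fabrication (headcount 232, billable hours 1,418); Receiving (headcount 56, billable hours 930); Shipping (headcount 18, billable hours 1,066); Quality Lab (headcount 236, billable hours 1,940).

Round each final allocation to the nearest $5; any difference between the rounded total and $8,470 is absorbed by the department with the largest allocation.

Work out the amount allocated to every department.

Tooling: $1,185 · Fabrication: $2,235 · Receiving: $1,135 · Shipping: $1,140 · Quality Lab: $2,775

Headcount total 611; billable hours total 6,293.
Blended shares (25% headcount + 75% billable hours): Tooling 0.1401; Fabrication 0.2639; Receiving 0.1338; Shipping 0.1344; Quality Lab 0.3278.
Raw shares: Tooling 1,187.01; Fabrication 2,235.43; Receiving 1,132.87; Shipping 1,138.46; Quality Lab 2,776.23.
After rounding ($5): Tooling $1,185; Fabrication $2,235; Receiving $1,135; Shipping $1,140; Quality Lab $2,775. Sum = $8,470.
No rounding difference to absorb.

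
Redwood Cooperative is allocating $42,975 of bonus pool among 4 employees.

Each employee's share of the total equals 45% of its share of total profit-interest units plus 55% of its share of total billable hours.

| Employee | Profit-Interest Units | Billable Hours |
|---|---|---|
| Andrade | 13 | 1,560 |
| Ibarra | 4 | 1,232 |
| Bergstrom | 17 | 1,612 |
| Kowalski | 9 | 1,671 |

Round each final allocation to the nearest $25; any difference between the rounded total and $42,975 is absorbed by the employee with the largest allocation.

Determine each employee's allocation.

Andrade: $11,925; Ibarra: $6,600; Bergstrom: $13,900; Kowalski: $10,550

Profit-interest units total 43; billable hours total 6,075.
Composite weights (45% profit-interest units + 55% billable hours): Andrade 0.2773; Ibarra 0.1534; Bergstrom 0.3238; Kowalski 0.2455.
Pro-rata amounts: Andrade 11,916.15; Ibarra 6,592.35; Bergstrom 13,917.43; Kowalski 10,549.07.
Rounded to nearest $25: Andrade $11,925; Ibarra $6,600; Bergstrom $13,925; Kowalski $10,550. Sum = $43,000.
Difference $42,975 − $43,000 = −$25 applied to largest allocation (Bergstrom): Bergstrom becomes $13,900.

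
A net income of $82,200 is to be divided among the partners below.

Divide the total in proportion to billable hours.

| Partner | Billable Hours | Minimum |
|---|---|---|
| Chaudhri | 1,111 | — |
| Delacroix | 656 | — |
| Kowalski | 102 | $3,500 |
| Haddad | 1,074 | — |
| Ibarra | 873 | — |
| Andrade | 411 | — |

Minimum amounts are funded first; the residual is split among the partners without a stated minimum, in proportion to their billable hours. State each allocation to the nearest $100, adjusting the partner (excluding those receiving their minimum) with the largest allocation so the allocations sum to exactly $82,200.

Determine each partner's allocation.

Chaudhri: $21,200 · Delacroix: $12,500 · Kowalski: $3,500 · Haddad: $20,500 · Ibarra: $16,700 · Andrade: $7,800

Fund the minimums — Kowalski $3,500. Residual $78,700.
Residual split over remaining billable hours 4,125: Chaudhri 21,196.53 → $21,200; Delacroix 12,515.68 → $12,500; Haddad 20,490.62 → $20,500; Ibarra 16,655.78 → $16,700; Andrade 7,841.38 → $7,800.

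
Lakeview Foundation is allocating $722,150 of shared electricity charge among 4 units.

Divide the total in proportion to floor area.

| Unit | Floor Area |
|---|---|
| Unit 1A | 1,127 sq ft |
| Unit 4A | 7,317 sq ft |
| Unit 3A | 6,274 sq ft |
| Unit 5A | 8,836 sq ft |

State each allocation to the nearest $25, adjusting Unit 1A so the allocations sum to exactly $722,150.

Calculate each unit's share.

Floor area total: 23,554.
Raw shares: Unit 1A 1,127/23,554 × $722,150 = 34,553.07; Unit 4A 7,317/23,554 × $722,150 = 224,334.36; Unit 3A 6,274/23,554 × $722,150 = 192,356.67; Unit 5A 8,836/23,554 × $722,150 = 270,905.89.
After rounding ($25): Unit 1A $34,550; Unit 4A $224,325; Unit 3A $192,350; Unit 5A $270,900. Sum = $722,125.
Difference $722,150 − $722,125 = +$25 applied to Unit 1A: Unit 1A becomes $34,575.

Unit 1A: $34,575; Unit 4A: $224,325; Unit 3A: $192,350; Unit 5A: $270,900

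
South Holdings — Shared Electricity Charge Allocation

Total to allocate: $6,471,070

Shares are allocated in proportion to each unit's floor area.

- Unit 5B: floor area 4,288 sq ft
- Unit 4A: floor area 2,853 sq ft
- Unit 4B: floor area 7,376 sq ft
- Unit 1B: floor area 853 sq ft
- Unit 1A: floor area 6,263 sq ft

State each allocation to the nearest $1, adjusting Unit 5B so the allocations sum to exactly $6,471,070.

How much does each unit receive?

Unit 5B: $1,282,666 · Unit 4A: $853,417 · Unit 4B: $2,206,380 · Unit 1B: $255,158 · Unit 1A: $1,873,449

Total floor area = 21,633.
Unrounded shares: Unit 5B 4,288/21,633 × $6,471,070 = 1,282,667.60; Unit 4A 2,853/21,633 × $6,471,070 = 853,416.66; Unit 4B 7,376/21,633 × $6,471,070 = 2,206,379.71; Unit 1B 853/21,633 × $6,471,070 = 255,157.52; Unit 1A 6,263/21,633 × $6,471,070 = 1,873,448.5004.
After rounding ($1): Unit 5B $1,282,668; Unit 4A $853,417; Unit 4B $2,206,380; Unit 1B $255,158; Unit 1A $1,873,449. Sum = $6,471,072.
Difference $6,471,070 − $6,471,072 = −$2 applied to Unit 5B: Unit 5B becomes $1,282,666.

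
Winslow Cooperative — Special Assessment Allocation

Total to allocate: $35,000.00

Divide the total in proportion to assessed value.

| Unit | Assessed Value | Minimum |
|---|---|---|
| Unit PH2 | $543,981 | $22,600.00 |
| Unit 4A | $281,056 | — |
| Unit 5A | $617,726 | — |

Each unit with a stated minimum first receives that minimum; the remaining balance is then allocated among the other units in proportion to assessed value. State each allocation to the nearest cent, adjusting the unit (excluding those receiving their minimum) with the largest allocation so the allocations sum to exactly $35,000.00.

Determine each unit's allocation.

Fund the minimums — Unit PH2 $22,600.00. Remaining pool $12,400.00.
Remaining pool split over remaining assessed value 898,782: Unit 4A 3,877.5748 → $3,877.57; Unit 5A 8,522.4252 → $8,522.43.

Unit PH2: $22,600.00 · Unit 4A: $3,877.57 · Unit 5A: $8,522.43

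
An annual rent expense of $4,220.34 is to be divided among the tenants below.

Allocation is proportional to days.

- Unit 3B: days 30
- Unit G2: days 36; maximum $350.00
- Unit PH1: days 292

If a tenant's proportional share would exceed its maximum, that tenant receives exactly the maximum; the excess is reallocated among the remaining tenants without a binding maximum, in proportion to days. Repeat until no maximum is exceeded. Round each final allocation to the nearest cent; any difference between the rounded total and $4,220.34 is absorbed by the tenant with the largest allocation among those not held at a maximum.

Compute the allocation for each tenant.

Combined days = 358.
Pro-rata shares before constraints: Unit 3B 353.6598; Unit G2 424.3917; Unit PH1 3,442.2885.
Cap binds for Unit G2 ($350.00); remaining pool $3,870.34 reallocated over remaining days 322.
Redistributed shares: Unit 3B 360.5907 → $360.59; Unit PH1 3,509.7493 → $3,509.75.

Unit 3B: $360.59; Unit G2: $350.00; Unit PH1: $3,509.75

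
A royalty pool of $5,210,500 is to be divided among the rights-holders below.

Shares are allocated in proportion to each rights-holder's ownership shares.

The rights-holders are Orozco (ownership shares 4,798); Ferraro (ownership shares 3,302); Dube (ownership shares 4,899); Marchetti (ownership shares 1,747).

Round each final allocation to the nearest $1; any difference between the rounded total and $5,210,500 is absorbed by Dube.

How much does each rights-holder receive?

Combined ownership shares = 14,746.
Unrounded shares: Orozco 4,798/14,746 × $5,210,500 = 1,695,373.59; Ferraro 3,302/14,746 × $5,210,500 = 1,166,761.90; Dube 4,899/14,746 × $5,210,500 = 1,731,061.95; Marchetti 1,747/14,746 × $5,210,500 = 617,302.56.
Rounded to nearest $1: Orozco $1,695,374; Ferraro $1,166,762; Dube $1,731,062; Marchetti $617,303. Sum = $5,210,501.
Difference $5,210,500 − $5,210,501 = −$1 applied to Dube: Dube becomes $1,731,061.

Orozco: $1,695,374 | Ferraro: $1,166,762 | Dube: $1,731,061 | Marchetti: $617,303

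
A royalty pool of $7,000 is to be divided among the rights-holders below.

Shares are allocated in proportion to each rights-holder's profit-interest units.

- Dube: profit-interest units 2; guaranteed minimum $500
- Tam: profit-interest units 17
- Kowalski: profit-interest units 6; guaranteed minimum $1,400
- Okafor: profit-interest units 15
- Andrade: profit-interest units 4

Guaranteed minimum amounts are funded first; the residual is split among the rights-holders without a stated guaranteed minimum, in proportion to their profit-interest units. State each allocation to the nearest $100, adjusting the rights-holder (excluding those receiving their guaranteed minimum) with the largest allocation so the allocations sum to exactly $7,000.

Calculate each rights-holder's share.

Dube: $500 | Tam: $2,400 | Kowalski: $1,400 | Okafor: $2,100 | Andrade: $600

Guaranteed amounts: Dube $500; Kowalski $1,400. Balance $5,100.
Balance split over remaining profit-interest units 36: Tam 2,408.33 → $2,400; Okafor 2,125.00 → $2,100; Andrade 566.67 → $600.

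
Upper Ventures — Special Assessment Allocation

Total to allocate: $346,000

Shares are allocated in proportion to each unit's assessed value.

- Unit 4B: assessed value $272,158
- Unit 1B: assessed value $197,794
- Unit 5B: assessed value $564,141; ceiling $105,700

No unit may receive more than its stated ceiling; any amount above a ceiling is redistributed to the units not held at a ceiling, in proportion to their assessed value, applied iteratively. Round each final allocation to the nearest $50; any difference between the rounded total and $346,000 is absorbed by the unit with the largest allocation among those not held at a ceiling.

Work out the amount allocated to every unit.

Total assessed value = 1,034,093.
Proportional shares (ignoring caps): Unit 4B 91,062.09; Unit 1B 66,180.43; Unit 5B 188,757.48.
Held at cap: Unit 5B ($105,700); remaining pool $240,300 reallocated over remaining assessed value 469,952.
Remaining shares: Unit 4B 139,162.23 → $139,150; Unit 1B 101,137.77 → $101,150.

Unit 4B: $139,150 | Unit 1B: $101,150 | Unit 5B: $105,700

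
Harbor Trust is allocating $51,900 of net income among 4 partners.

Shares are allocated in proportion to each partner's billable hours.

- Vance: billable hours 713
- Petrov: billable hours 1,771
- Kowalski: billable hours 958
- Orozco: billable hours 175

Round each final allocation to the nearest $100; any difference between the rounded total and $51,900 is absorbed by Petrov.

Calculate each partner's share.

Total billable hours = 3,617.
Proportional shares: Vance 713/3,617 × $51,900 = 10,230.77; Petrov 1,771/3,617 × $51,900 = 25,411.92; Kowalski 958/3,617 × $51,900 = 13,746.25; Orozco 175/3,617 × $51,900 = 2,511.06.
Rounded to nearest $100: Vance $10,200; Petrov $25,400; Kowalski $13,700; Orozco $2,500. Sum = $51,800.
Difference $51,900 − $51,800 = +$100 applied to Petrov: Petrov becomes $25,500.

Vance: $10,200; Petrov: $25,500; Kowalski: $13,700; Orozco: $2,500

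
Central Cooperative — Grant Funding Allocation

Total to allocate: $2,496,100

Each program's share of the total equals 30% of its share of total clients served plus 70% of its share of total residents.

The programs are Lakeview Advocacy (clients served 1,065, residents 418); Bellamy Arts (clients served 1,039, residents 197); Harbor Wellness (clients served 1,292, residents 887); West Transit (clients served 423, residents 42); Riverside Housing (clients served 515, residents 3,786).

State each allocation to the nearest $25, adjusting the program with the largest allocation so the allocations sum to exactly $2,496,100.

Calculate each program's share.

Lakeview Advocacy: $321,050 · Bellamy Arts: $244,100 · Harbor Wellness: $514,000 · West Transit: $86,850 · Riverside Housing: $1,330,100

Clients served total 4,334; residents total 5,330.
Blended shares (30% clients served + 70% residents): Lakeview Advocacy 0.1286; Bellamy Arts 0.0978; Harbor Wellness 0.2059; West Transit 0.0348; Riverside Housing 0.5329.
Pro-rata amounts: Lakeview Advocacy 321,038.99; Bellamy Arts 244,098.92; Harbor Wellness 514,006.78; West Transit 86,854.44; Riverside Housing 1,330,100.87.
At nearest $25: Lakeview Advocacy $321,050; Bellamy Arts $244,100; Harbor Wellness $514,000; West Transit $86,850; Riverside Housing $1,330,100. Sum = $2,496,100.
Rounded total matches; no reconciliation needed.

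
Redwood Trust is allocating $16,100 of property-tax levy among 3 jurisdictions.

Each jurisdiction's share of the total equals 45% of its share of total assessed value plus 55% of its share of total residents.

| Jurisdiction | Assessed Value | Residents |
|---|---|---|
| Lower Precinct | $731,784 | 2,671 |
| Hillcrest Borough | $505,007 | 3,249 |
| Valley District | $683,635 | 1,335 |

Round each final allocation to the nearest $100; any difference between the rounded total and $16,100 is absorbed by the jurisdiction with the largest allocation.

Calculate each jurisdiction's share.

Assessed value total 1,920,426; residents total 7,255.
Blended shares (45% assessed value + 55% residents): Lower Precinct 0.3740; Hillcrest Borough 0.3646; Valley District 0.2614.
Unrounded shares: Lower Precinct 6,020.78; Hillcrest Borough 5,870.72; Valley District 4,208.50.
After rounding ($100): Lower Precinct $6,000; Hillcrest Borough $5,900; Valley District $4,200. Sum = $16,100.
Rounded total matches; no reconciliation needed.

Lower Precinct: $6,000 · Hillcrest Borough: $5,900 · Valley District: $4,200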